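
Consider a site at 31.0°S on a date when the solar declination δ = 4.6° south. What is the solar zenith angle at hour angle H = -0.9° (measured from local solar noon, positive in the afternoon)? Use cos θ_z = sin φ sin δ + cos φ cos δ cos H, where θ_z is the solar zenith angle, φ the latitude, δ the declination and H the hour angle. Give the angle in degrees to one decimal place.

26.4°

cos θ_z = sin φ sin δ + cos φ cos δ cos H = (-0.5150)(-0.0802) + (0.8572)(0.9968)(0.9999) = 0.8957.
θ_z = arccos(0.8957) = 26.40°.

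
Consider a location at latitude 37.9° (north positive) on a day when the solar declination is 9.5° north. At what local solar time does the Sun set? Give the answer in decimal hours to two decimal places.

cos H_s = −tan(37.9°) · tan(9.5°) = -0.1303, so H_s = arccos(-0.1303) = 97.49°.
Sunset is at 12 + H_s/15 = 12 + 6.499 = 18.499 h local solar time.

18.50 h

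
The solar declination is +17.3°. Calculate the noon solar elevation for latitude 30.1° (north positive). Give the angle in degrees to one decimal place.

At local solar noon the hour angle is zero, so the elevation is 90° − |φ − δ| = 90° − |30.1° − (17.3°)| = 90° − 12.8° = 77.2°.

77.2°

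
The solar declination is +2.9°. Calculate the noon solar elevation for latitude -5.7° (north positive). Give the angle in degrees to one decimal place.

81.4°

At local solar noon the hour angle is zero, so the elevation is 90° − |φ − δ| = 90° − |-5.7° − (2.9°)| = 90° − 8.6° = 81.4°.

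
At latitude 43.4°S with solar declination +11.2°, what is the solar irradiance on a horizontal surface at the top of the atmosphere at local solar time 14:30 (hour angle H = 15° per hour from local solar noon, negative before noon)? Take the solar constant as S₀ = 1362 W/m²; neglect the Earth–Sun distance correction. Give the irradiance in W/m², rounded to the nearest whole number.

588 W/m²

Hour angle H = 15° × (14.5 − 12) = 37.50°.
cos θ_z = sin(-43.4°) sin(11.2°) + cos(-43.4°) cos(11.2°) cos(37.50°) = -0.1335 + 0.5655 = 0.4320.
Top-of-atmosphere irradiance = S₀ cos θ_z = 1362 × 0.4320 = 588.38 W/m².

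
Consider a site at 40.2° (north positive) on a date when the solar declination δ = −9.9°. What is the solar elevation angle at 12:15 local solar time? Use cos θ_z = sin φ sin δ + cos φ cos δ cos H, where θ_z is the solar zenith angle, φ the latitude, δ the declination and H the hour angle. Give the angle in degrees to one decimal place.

39.8°

Hour angle H = 15° × (12.25 − 12) = 3.75°.
With φ = 40.2°, δ = -9.9°, H = 3.75°: sin φ sin δ = -0.1110, cos φ cos δ cos H = 0.7508, so cos θ_z = 0.6398.
θ_z = arccos(0.6398) = 50.22°, so the elevation is 90° − 50.22° = 39.78°.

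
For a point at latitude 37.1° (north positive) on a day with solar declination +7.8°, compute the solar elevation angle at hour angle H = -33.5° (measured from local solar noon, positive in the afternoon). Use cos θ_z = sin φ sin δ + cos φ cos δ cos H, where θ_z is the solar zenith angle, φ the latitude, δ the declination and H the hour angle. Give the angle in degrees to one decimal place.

cos θ_z = sin φ sin δ + cos φ cos δ cos H = (0.6032)(0.1357) + (0.7976)(0.9907)(0.8339) = 0.7408.
θ_z = arccos(0.7408) = 42.20°, so the elevation is 90° − 42.20° = 47.80°.

47.8°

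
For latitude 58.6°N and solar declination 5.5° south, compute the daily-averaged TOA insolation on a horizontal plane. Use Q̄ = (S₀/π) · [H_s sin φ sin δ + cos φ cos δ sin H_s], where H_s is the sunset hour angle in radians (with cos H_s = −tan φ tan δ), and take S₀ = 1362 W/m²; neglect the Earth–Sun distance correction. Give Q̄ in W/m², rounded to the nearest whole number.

172 W/m²

−tan φ tan δ = −(1.6383)(-0.0963) = 0.1578; H_s = arccos(0.1578) = 80.92°. In radians, H_s = 1.4123.
H_s sin φ sin δ = 1.4123 × 0.8536 × -0.0958 = -0.1155.
cos φ cos δ sin H_s = 0.5210 × 0.9954 × 0.9875 = 0.5121.
Q̄ = (1362/π) × (-0.1155 + 0.5121) = 433.54 × 0.3966 = 171.94 W/m².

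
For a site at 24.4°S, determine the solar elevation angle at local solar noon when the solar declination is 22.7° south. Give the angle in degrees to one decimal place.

At local solar noon the hour angle is zero, so the elevation is 90° − |φ − δ| = 90° − |-24.4° − (-22.7°)| = 90° − 1.7° = 88.3°.

88.3°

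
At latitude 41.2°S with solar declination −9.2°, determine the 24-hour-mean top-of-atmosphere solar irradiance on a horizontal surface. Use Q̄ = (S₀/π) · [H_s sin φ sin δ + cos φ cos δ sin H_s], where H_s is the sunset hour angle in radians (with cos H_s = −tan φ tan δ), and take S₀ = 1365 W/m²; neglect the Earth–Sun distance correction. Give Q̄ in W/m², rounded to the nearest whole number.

398 W/m²

cos H_s = −tan(-41.2°) · tan(-9.2°) = -0.1418, so H_s = arccos(-0.1418) = 98.15°. In radians, H_s = 1.7130.
H_s sin φ sin δ = 1.7130 × -0.6587 × -0.1599 = 0.1804.
cos φ cos δ sin H_s = 0.7524 × 0.9871 × 0.9899 = 0.7352.
Q̄ = (1365/π) × (0.1804 + 0.7352) = 434.49 × 0.9156 = 397.82 W/m².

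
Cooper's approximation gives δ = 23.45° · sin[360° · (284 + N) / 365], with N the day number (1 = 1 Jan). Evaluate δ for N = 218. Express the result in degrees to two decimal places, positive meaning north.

+16.55°

360 × (284 + 218) / 365 = 495.123°; sin(495.123°) = 0.7056.
δ = 23.45 × 0.7056 = 16.546° ≈ +16.55°.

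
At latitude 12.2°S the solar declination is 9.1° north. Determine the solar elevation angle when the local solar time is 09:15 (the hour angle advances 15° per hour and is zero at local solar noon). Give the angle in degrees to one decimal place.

43.8°

Hour angle H = 15° × (9.25 − 12) = -41.25°.
cos θ_z = sin(-12.2°) sin(9.1°) + cos(-12.2°) cos(9.1°) cos(-41.25°) = -0.0334 + 0.7256 = 0.6922.
θ_z = arccos(0.6922) = 46.20°, so the elevation is 90° − 46.20° = 43.80°.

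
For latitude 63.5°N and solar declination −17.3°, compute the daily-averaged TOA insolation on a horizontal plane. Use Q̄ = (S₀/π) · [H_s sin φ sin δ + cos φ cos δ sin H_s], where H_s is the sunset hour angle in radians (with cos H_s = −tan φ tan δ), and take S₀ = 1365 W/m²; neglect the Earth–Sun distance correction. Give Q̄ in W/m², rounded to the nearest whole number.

41 W/m²

cos H_s = −tan(63.5°) · tan(-17.3°) = 0.6247, so H_s = arccos(0.6247) = 51.34°. In radians, H_s = 0.8961.
H_s sin φ sin δ = 0.8961 × 0.8949 × -0.2974 = -0.2385.
cos φ cos δ sin H_s = 0.4462 × 0.9548 × 0.7809 = 0.3327.
Q̄ = (1365/π) × (-0.2385 + 0.3327) = 434.49 × 0.0942 = 40.93 W/m².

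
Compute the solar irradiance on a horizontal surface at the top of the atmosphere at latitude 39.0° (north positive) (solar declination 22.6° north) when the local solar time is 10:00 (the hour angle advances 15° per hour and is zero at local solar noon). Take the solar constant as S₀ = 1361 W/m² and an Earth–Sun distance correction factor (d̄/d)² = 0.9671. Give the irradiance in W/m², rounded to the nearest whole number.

1136 W/m²

Hour angle H = 15° × (10 − 12) = -30.00°.
cos θ_z = sin φ sin δ + cos φ cos δ cos H = (0.6293)(0.3843) + (0.7771)(0.9232)(0.8660) = 0.8631.
Top-of-atmosphere irradiance = S₀ (d̄/d)² cos θ_z = 1361 × 0.9671 × 0.8631 = 1136.03 W/m².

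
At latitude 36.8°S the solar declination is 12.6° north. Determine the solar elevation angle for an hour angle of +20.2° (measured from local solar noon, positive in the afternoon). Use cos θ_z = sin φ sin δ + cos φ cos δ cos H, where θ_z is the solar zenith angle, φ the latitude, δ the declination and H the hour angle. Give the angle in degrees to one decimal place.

37.1°

cos θ_z = sin(-36.8°) sin(12.6°) + cos(-36.8°) cos(12.6°) cos(20.20°) = -0.1307 + 0.7334 = 0.6027.
θ_z = arccos(0.6027) = 52.94°, so the elevation is 90° − 52.94° = 37.06°.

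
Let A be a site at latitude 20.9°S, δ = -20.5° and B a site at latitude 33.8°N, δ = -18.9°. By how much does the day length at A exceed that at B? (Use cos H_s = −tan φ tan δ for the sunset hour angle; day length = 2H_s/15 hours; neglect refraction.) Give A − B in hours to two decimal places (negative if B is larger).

A: H_s = arccos(−tan -20.9° · tan -20.5°) = 98.21°, so 2H_s/15 = 13.0947 h.
B: H_s = arccos(−tan 33.8° · tan -18.9°) = 76.75°, so 2H_s/15 = 10.2333 h.
A − B = 13.0947 − 10.2333 = 2.8614 h.

+2.86 h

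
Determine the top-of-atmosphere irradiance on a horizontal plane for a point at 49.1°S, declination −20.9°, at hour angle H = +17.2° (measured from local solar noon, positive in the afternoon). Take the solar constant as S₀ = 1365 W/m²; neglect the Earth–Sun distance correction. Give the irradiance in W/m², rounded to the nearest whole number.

1166 W/m²

With φ = -49.1°, δ = -20.9°, H = 17.20°: sin φ sin δ = 0.2696, cos φ cos δ cos H = 0.5843, so cos θ_z = 0.8539.
Top-of-atmosphere irradiance = S₀ cos θ_z = 1365 × 0.8539 = 1165.57 W/m².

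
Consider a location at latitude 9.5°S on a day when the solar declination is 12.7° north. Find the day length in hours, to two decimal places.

cos H_s = −tan(-9.5°) · tan(12.7°) = 0.0377, so H_s = arccos(0.0377) = 87.84°.
Day length = 2 H_s / 15° h⁻¹ = 175.68° / 15 = 11.712 h.

11.71 hours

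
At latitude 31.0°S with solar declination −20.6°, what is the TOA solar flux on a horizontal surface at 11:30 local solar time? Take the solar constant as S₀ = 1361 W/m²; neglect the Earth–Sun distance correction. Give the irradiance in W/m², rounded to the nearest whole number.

1329 W/m²

Hour angle H = 15° × (11.5 − 12) = -7.50°.
cos θ_z = sin(-31.0°) sin(-20.6°) + cos(-31.0°) cos(-20.6°) cos(-7.50°) = 0.1812 + 0.7955 = 0.9767.
Top-of-atmosphere irradiance = S₀ cos θ_z = 1361 × 0.9767 = 1329.29 W/m².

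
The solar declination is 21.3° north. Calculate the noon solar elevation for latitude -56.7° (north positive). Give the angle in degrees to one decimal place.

At local solar noon the hour angle is zero, so the elevation is 90° − |φ − δ| = 90° − |-56.7° − (21.3°)| = 90° − 78.0° = 12.0°.

12.0°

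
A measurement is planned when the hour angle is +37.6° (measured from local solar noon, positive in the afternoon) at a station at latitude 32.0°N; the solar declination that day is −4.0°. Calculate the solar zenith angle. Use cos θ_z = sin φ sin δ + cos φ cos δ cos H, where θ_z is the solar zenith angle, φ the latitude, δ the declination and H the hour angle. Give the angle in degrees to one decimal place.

50.7°

With φ = 32.0°, δ = -4.0°, H = 37.60°: sin φ sin δ = -0.0370, cos φ cos δ cos H = 0.6703, so cos θ_z = 0.6333.
θ_z = arccos(0.6333) = 50.71°.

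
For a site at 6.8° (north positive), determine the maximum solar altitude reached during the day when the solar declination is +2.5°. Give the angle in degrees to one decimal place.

85.7°

At local solar noon the hour angle is zero, so the elevation is 90° − |φ − δ| = 90° − |6.8° − (2.5°)| = 90° − 4.3° = 85.7°.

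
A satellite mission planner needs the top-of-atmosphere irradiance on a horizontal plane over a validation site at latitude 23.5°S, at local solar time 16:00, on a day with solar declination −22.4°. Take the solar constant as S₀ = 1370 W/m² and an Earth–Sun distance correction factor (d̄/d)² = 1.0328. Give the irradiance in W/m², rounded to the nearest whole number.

815 W/m²

Hour angle H = 15° × (16 − 12) = 60.00°.
cos θ_z = sin φ sin δ + cos φ cos δ cos H = (-0.3987)(-0.3811) + (0.9171)(0.9245)(0.5000) = 0.5759.
Top-of-atmosphere irradiance = S₀ (d̄/d)² cos θ_z = 1370 × 1.0328 × 0.5759 = 814.86 W/m².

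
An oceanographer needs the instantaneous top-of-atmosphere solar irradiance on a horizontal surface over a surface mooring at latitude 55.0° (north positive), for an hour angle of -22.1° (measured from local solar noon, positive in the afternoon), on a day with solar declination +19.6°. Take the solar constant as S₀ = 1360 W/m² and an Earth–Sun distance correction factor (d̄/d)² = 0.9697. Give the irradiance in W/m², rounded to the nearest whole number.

1023 W/m²

With φ = 55.0°, δ = 19.6°, H = -22.10°: sin φ sin δ = 0.2748, cos φ cos δ cos H = 0.5006, so cos θ_z = 0.7754.
Top-of-atmosphere irradiance = S₀ (d̄/d)² cos θ_z = 1360 × 0.9697 × 0.7754 = 1022.59 W/m².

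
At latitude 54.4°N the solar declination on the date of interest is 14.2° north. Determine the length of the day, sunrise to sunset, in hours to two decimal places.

14.76 hours

The sunset hour angle satisfies cos H_s = −tan φ tan δ = -0.3534, giving H_s = 110.70°.
Day length = 2 H_s / 15° h⁻¹ = 221.40° / 15 = 14.760 h.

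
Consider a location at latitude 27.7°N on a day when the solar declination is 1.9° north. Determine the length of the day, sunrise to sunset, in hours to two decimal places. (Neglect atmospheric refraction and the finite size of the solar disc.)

The sunset hour angle satisfies cos H_s = −tan φ tan δ = -0.0174, giving H_s = 91.00°.
Day length = 2 H_s / 15° h⁻¹ = 182.00° / 15 = 12.133 h.

12.13 hours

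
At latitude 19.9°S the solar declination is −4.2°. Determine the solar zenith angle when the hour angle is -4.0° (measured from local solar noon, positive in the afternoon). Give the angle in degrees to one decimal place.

cos θ_z = sin φ sin δ + cos φ cos δ cos H = (-0.3404)(-0.0732) + (0.9403)(0.9973)(0.9976) = 0.9604.
θ_z = arccos(0.9604) = 16.18°.

16.2°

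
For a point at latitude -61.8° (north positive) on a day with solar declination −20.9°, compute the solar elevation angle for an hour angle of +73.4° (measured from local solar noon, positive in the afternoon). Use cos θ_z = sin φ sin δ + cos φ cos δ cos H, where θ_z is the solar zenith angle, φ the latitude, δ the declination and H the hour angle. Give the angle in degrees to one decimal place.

26.1°

With φ = -61.8°, δ = -20.9°, H = 73.40°: sin φ sin δ = 0.3144, cos φ cos δ cos H = 0.1261, so cos θ_z = 0.4405.
θ_z = arccos(0.4405) = 63.86°, so the elevation is 90° − 63.86° = 26.14°.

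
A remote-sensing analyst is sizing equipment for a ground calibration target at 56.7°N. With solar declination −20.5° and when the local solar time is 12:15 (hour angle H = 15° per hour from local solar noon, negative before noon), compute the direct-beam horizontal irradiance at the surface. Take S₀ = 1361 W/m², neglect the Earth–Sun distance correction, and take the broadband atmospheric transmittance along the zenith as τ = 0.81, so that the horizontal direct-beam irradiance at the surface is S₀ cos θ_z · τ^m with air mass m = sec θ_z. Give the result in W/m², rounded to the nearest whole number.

Hour angle H = 15° × (12.25 − 12) = 3.75°.
cos θ_z = sin φ sin δ + cos φ cos δ cos H = (0.8358)(-0.3502) + (0.5490)(0.9367)(0.9979) = 0.2205.
Air mass m = 1/cos θ_z = 1/0.2205 = 4.535; τ^m = 0.81^4.535 = 0.3846.
Surface direct beam = 1361 × 0.2205 × 0.3846 = 115.42 W/m².

115 W/m²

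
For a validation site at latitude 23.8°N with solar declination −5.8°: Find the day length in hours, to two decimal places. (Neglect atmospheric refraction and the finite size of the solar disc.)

11.66 hours

cos H_s = −tan(23.8°) · tan(-5.8°) = 0.0448, so H_s = arccos(0.0448) = 87.43°.
Day length = 2 H_s / 15° h⁻¹ = 174.86° / 15 = 11.657 h.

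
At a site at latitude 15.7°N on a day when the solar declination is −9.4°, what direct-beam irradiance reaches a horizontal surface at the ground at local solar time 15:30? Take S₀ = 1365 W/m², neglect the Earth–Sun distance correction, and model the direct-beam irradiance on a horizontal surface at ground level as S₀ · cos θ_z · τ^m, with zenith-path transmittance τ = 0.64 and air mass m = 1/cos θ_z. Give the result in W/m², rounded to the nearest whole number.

316 W/m²

Hour angle H = 15° × (15.5 − 12) = 52.50°.
cos θ_z = sin φ sin δ + cos φ cos δ cos H = (0.2706)(-0.1633) + (0.9627)(0.9866)(0.6088) = 0.5340.
Air mass m = 1/cos θ_z = 1/0.5340 = 1.873; τ^m = 0.64^1.873 = 0.4335.
Surface direct beam = 1365 × 0.5340 × 0.4335 = 315.98 W/m².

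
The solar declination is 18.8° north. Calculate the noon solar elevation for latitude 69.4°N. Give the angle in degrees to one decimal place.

39.4°

At local solar noon the hour angle is zero, so the elevation is 90° − |φ − δ| = 90° − |69.4° − (18.8°)| = 90° − 50.6° = 39.4°.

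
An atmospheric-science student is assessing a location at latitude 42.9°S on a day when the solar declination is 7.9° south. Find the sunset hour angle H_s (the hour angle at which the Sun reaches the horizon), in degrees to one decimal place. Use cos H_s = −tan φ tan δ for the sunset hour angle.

97.4°

−tan φ tan δ = −(-0.9293)(-0.1388) = -0.1290; H_s = arccos(-0.1290) = 97.41°.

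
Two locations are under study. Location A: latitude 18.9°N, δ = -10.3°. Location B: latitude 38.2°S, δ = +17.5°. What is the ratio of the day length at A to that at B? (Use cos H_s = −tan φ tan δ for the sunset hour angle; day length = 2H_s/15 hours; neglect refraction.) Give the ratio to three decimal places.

1.143

A: H_s = arccos(−tan 18.9° · tan -10.3°) = 86.43°, so 2H_s/15 = 11.5240 h.
B: H_s = arccos(−tan -38.2° · tan 17.5°) = 75.63°, so 2H_s/15 = 10.0840 h.
Ratio A/B = 11.5240 / 10.0840 = 1.1428.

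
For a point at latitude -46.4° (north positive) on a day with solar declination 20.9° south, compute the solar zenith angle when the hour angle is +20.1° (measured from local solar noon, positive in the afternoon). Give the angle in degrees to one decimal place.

With φ = -46.4°, δ = -20.9°, H = 20.10°: sin φ sin δ = 0.2583, cos φ cos δ cos H = 0.6050, so cos θ_z = 0.8633.
θ_z = arccos(0.8633) = 30.31°.

30.3°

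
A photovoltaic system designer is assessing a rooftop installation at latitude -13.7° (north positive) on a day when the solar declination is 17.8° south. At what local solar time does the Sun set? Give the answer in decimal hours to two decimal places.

18.30 h

The sunset hour angle satisfies cos H_s = −tan φ tan δ = -0.0783, giving H_s = 94.49°.
Sunset is at 12 + H_s/15 = 12 + 6.299 = 18.299 h local solar time.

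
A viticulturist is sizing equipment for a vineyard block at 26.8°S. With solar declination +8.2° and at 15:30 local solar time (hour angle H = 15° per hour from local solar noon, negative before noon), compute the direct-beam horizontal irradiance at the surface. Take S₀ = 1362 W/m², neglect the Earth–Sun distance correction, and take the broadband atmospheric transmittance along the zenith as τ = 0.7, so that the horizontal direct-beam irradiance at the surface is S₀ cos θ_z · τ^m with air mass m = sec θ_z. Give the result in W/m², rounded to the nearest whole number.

Hour angle H = 15° × (15.5 − 12) = 52.50°.
cos θ_z = sin φ sin δ + cos φ cos δ cos H = (-0.4509)(0.1426) + (0.8926)(0.9898)(0.6088) = 0.4736.
Air mass m = 1/cos θ_z = 1/0.4736 = 2.111; τ^m = 0.7^2.111 = 0.4710.
Surface direct beam = 1362 × 0.4736 × 0.4710 = 303.82 W/m².

304 W/m²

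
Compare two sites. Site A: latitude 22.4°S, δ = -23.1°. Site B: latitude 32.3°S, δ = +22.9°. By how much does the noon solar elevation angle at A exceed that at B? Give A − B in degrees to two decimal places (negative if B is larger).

A: 90° − |-22.4 − (-23.1)| = 89.30°.
B: 90° − |-32.3 − (22.9)| = 34.80°.
A − B = 89.30 − 34.80 = 54.50°.

+54.50°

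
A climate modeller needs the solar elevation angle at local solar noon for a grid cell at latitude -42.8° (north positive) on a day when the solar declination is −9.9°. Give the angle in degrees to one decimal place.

At local solar noon the hour angle is zero, so the elevation is 90° − |φ − δ| = 90° − |-42.8° − (-9.9°)| = 90° − 32.9° = 57.1°.

57.1°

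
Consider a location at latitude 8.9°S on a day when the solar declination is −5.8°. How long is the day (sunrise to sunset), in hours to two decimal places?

12.12 hours

−tan φ tan δ = −(-0.1566)(-0.1016) = -0.0159; H_s = arccos(-0.0159) = 90.91°.
Day length = 2 H_s / 15° h⁻¹ = 181.82° / 15 = 12.121 h.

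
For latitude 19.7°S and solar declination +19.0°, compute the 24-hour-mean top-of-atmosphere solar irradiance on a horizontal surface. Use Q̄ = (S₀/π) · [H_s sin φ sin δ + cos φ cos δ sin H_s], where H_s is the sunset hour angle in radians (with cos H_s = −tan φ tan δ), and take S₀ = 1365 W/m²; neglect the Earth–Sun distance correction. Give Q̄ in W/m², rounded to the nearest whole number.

315 W/m²

−tan φ tan δ = −(-0.3581)(0.3443) = 0.1233; H_s = arccos(0.1233) = 82.92°. In radians, H_s = 1.4472.
H_s sin φ sin δ = 1.4472 × -0.3371 × 0.3256 = -0.1588.
cos φ cos δ sin H_s = 0.9415 × 0.9455 × 0.9924 = 0.8834.
Q̄ = (1365/π) × (-0.1588 + 0.8834) = 434.49 × 0.7246 = 314.83 W/m².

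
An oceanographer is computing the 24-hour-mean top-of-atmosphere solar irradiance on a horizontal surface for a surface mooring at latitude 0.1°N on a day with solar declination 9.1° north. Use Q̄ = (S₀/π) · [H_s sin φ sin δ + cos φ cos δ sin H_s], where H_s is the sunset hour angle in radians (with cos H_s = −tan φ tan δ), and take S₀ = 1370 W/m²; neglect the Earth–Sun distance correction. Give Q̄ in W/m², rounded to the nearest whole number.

−tan φ tan δ = −(0.0017)(0.1602) = -0.0003; H_s = arccos(-0.0003) = 90.02°. In radians, H_s = 1.5711.
H_s sin φ sin δ = 1.5711 × 0.0017 × 0.1582 = 0.0004.
cos φ cos δ sin H_s = 1.0000 × 0.9874 × 1.0000 = 0.9874.
Q̄ = (1370/π) × (0.0004 + 0.9874) = 436.08 × 0.9878 = 430.76 W/m².

431 W/m²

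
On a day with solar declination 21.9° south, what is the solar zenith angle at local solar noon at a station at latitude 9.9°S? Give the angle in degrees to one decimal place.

12.0°

At local solar noon the hour angle is zero, so the zenith angle is |φ − δ| = |-9.9° − (-21.9°)| = 12.0°.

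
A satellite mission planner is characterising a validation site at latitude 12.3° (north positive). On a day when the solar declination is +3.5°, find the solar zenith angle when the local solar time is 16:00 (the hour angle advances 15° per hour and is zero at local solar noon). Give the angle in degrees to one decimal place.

60.0°

Hour angle H = 15° × (16 − 12) = 60.00°.
With φ = 12.3°, δ = 3.5°, H = 60.00°: sin φ sin δ = 0.0130, cos φ cos δ cos H = 0.4876, so cos θ_z = 0.5006.
θ_z = arccos(0.5006) = 59.96°.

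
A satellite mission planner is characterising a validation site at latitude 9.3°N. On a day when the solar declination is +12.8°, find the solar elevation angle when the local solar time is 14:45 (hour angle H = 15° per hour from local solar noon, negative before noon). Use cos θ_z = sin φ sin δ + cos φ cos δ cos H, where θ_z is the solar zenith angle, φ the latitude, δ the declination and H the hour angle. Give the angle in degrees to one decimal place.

Hour angle H = 15° × (14.75 − 12) = 41.25°.
With φ = 9.3°, δ = 12.8°, H = 41.25°: sin φ sin δ = 0.0358, cos φ cos δ cos H = 0.7235, so cos θ_z = 0.7593.
θ_z = arccos(0.7593) = 40.60°, so the elevation is 90° − 40.60° = 49.40°.

49.4°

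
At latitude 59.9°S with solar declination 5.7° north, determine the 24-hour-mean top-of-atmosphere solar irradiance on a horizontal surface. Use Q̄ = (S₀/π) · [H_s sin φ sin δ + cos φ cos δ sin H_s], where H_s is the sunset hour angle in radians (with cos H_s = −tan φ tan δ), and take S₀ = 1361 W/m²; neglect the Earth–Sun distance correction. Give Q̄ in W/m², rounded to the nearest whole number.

161 W/m²

cos H_s = −tan(-59.9°) · tan(5.7°) = 0.1722, so H_s = arccos(0.1722) = 80.08°. In radians, H_s = 1.3977.
H_s sin φ sin δ = 1.3977 × -0.8652 × 0.0993 = -0.1201.
cos φ cos δ sin H_s = 0.5015 × 0.9951 × 0.9851 = 0.4916.
Q̄ = (1361/π) × (-0.1201 + 0.4916) = 433.22 × 0.3715 = 160.94 W/m².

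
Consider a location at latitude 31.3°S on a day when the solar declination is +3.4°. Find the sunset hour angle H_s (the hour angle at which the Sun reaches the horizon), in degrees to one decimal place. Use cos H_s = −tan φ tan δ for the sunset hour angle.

cos H_s = −tan(-31.3°) · tan(3.4°) = 0.0361, so H_s = arccos(0.0361) = 87.93°.

87.9°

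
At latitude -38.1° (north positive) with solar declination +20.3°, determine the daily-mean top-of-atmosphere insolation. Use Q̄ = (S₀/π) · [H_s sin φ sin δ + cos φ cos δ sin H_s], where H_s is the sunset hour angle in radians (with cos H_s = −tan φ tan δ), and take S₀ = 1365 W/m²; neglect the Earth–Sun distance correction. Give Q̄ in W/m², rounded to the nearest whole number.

188 W/m²

cos H_s = −tan(-38.1°) · tan(20.3°) = 0.2900, so H_s = arccos(0.2900) = 73.14°. In radians, H_s = 1.2765.
H_s sin φ sin δ = 1.2765 × -0.6170 × 0.3469 = -0.2732.
cos φ cos δ sin H_s = 0.7869 × 0.9379 × 0.9570 = 0.7063.
Q̄ = (1365/π) × (-0.2732 + 0.7063) = 434.49 × 0.4331 = 188.18 W/m².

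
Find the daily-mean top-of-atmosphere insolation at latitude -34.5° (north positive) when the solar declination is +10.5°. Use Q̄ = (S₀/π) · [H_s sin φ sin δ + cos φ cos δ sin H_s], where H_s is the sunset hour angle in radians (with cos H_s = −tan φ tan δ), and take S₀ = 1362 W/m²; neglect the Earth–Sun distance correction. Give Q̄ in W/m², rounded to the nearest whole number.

284 W/m²

−tan φ tan δ = −(-0.6873)(0.1853) = 0.1274; H_s = arccos(0.1274) = 82.68°. In radians, H_s = 1.4430.
H_s sin φ sin δ = 1.4430 × -0.5664 × 0.1822 = -0.1489.
cos φ cos δ sin H_s = 0.8241 × 0.9833 × 0.9918 = 0.8037.
Q̄ = (1362/π) × (-0.1489 + 0.8037) = 433.54 × 0.6548 = 283.88 W/m².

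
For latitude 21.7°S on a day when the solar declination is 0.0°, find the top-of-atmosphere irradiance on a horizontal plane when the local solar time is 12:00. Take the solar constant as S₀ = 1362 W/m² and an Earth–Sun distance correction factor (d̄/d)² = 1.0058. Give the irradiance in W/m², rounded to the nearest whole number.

Hour angle H = 15° × (12 − 12) = 0.00°.
cos θ_z = sin(-21.7°) sin(0.0°) + cos(-21.7°) cos(0.0°) cos(0.00°) = 0.0000 + 0.9291 = 0.9291.
Top-of-atmosphere irradiance = S₀ (d̄/d)² cos θ_z = 1362 × 1.0058 × 0.9291 = 1272.77 W/m².

1273 W/m²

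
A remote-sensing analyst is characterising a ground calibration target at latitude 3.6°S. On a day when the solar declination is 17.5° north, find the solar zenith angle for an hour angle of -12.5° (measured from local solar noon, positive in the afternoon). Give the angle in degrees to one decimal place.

cos θ_z = sin(-3.6°) sin(17.5°) + cos(-3.6°) cos(17.5°) cos(-12.50°) = -0.0189 + 0.9293 = 0.9104.
θ_z = arccos(0.9104) = 24.44°.

24.4°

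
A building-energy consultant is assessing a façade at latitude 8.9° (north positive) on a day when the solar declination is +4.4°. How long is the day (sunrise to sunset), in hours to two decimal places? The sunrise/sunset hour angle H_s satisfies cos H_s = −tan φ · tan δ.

12.09 hours

The sunset hour angle satisfies cos H_s = −tan φ tan δ = -0.0120, giving H_s = 90.69°.
Day length = 2 H_s / 15° h⁻¹ = 181.38° / 15 = 12.092 h.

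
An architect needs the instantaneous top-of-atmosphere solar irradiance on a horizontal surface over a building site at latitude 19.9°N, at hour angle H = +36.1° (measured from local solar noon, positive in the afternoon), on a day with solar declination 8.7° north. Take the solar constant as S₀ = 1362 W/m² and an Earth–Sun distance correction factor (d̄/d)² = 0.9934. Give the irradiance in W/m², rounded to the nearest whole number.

1086 W/m²

cos θ_z = sin φ sin δ + cos φ cos δ cos H = (0.3404)(0.1513) + (0.9403)(0.9885)(0.8080) = 0.8025.
Top-of-atmosphere irradiance = S₀ (d̄/d)² cos θ_z = 1362 × 0.9934 × 0.8025 = 1085.79 W/m².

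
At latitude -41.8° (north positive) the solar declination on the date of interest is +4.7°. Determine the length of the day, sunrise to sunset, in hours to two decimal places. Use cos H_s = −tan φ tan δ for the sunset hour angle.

11.44 hours

The sunset hour angle satisfies cos H_s = −tan φ tan δ = 0.0735, giving H_s = 85.78°.
Day length = 2 H_s / 15° h⁻¹ = 171.56° / 15 = 11.437 h.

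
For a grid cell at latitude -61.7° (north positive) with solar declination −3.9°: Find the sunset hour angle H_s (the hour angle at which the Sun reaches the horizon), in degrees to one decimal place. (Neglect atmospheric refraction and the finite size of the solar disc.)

97.3°

The sunset hour angle satisfies cos H_s = −tan φ tan δ = -0.1266, giving H_s = 97.27°.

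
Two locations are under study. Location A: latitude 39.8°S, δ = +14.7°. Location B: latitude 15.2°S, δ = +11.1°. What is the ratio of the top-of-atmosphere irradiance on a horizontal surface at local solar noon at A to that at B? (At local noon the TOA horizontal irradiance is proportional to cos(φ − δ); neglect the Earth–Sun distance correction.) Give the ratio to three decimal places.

0.648

A: cos θ_z = cos(-39.8° − (14.7°)) = 0.5807.
B: cos θ_z = cos(-15.2° − (11.1°)) = 0.8965.
Ratio A/B = 0.5807 / 0.8965 = 0.6477.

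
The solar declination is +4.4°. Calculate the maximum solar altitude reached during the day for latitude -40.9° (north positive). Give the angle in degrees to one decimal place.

44.7°

At local solar noon the hour angle is zero, so the elevation is 90° − |φ − δ| = 90° − |-40.9° − (4.4°)| = 90° − 45.3° = 44.7°.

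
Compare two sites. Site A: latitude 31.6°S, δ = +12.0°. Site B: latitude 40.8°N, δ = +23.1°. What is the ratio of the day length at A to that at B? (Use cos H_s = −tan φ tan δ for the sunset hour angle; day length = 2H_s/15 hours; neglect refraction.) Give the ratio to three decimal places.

0.739

A: H_s = arccos(−tan -31.6° · tan 12.0°) = 82.49°, so 2H_s/15 = 10.9987 h.
B: H_s = arccos(−tan 40.8° · tan 23.1°) = 111.60°, so 2H_s/15 = 14.8800 h.
Ratio A/B = 10.9987 / 14.8800 = 0.7392.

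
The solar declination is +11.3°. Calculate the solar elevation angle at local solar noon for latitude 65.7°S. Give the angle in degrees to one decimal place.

13.0°

At local solar noon the hour angle is zero, so the elevation is 90° − |φ − δ| = 90° − |-65.7° − (11.3°)| = 90° − 77.0° = 13.0°.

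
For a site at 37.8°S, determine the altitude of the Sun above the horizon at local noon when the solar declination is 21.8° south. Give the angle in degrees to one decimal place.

At local solar noon the hour angle is zero, so the elevation is 90° − |φ − δ| = 90° − |-37.8° − (-21.8°)| = 90° − 16.0° = 74.0°.

74.0°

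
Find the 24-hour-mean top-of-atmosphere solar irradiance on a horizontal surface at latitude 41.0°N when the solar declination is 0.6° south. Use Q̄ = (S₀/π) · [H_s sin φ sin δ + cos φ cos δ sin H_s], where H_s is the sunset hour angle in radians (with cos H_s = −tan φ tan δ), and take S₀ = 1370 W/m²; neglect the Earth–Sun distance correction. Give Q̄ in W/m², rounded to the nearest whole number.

cos H_s = −tan(41.0°) · tan(-0.6°) = 0.0091, so H_s = arccos(0.0091) = 89.48°. In radians, H_s = 1.5617.
H_s sin φ sin δ = 1.5617 × 0.6561 × -0.0105 = -0.0108.
cos φ cos δ sin H_s = 0.7547 × 0.9999 × 1.0000 = 0.7546.
Q̄ = (1370/π) × (-0.0108 + 0.7546) = 436.08 × 0.7438 = 324.36 W/m².

324 W/m²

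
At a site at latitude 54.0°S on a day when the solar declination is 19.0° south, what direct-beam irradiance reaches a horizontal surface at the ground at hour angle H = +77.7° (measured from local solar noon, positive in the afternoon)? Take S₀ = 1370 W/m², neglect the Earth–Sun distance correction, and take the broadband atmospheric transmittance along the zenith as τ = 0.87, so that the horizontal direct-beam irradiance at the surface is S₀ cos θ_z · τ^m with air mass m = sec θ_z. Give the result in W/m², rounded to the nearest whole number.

363 W/m²

cos θ_z = sin φ sin δ + cos φ cos δ cos H = (-0.8090)(-0.3256) + (0.5878)(0.9455)(0.2130) = 0.3818.
Air mass m = 1/cos θ_z = 1/0.3818 = 2.619; τ^m = 0.87^2.619 = 0.6944.
Surface direct beam = 1370 × 0.3818 × 0.6944 = 363.22 W/m².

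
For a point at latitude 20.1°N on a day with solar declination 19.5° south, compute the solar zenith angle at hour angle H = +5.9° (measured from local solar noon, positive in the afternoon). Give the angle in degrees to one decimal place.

40.0°

cos θ_z = sin(20.1°) sin(-19.5°) + cos(20.1°) cos(-19.5°) cos(5.90°) = -0.1147 + 0.8805 = 0.7658.
θ_z = arccos(0.7658) = 40.02°.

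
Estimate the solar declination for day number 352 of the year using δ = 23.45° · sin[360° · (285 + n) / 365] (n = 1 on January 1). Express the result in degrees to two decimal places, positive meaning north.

-23.44°

360 × (285 + 352) / 365 = 628.274°; sin(628.274°) = -0.9995.
δ = 23.45 × -0.9995 = -23.438° ≈ -23.44°.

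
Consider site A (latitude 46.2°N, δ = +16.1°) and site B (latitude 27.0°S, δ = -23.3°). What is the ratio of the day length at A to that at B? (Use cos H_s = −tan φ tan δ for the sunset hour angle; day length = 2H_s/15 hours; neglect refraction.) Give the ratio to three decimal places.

1.047

A: H_s = arccos(−tan 46.2° · tan 16.1°) = 107.52°, so 2H_s/15 = 14.3360 h.
B: H_s = arccos(−tan -27.0° · tan -23.3°) = 102.68°, so 2H_s/15 = 13.6907 h.
Ratio A/B = 14.3360 / 13.6907 = 1.0471.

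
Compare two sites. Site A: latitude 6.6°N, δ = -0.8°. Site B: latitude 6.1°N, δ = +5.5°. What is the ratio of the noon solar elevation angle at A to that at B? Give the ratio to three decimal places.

A: 90° − |6.6 − (-0.8)| = 82.60°.
B: 90° − |6.1 − (5.5)| = 89.40°.
Ratio A/B = 82.6000 / 89.4000 = 0.9239.

0.924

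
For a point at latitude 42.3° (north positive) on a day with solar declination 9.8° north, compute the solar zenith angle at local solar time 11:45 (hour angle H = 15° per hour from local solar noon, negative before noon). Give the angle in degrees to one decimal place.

32.7°

Hour angle H = 15° × (11.75 − 12) = -3.75°.
cos θ_z = sin φ sin δ + cos φ cos δ cos H = (0.6730)(0.1702) + (0.7396)(0.9854)(0.9979) = 0.8418.
θ_z = arccos(0.8418) = 32.67°.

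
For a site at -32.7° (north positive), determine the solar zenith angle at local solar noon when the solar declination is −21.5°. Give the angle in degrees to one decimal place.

At local solar noon the hour angle is zero, so the zenith angle is |φ − δ| = |-32.7° − (-21.5°)| = 11.2°.

11.2°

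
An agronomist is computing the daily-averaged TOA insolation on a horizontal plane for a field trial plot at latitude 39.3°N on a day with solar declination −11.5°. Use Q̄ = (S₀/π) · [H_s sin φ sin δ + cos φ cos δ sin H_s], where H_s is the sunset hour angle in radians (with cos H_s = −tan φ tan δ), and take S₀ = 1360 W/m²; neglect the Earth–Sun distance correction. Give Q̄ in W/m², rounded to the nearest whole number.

247 W/m²

The sunset hour angle satisfies cos H_s = −tan φ tan δ = 0.1665, giving H_s = 80.42°. In radians, H_s = 1.4036.
H_s sin φ sin δ = 1.4036 × 0.6334 × -0.1994 = -0.1773.
cos φ cos δ sin H_s = 0.7738 × 0.9799 × 0.9861 = 0.7477.
Q̄ = (1360/π) × (-0.1773 + 0.7477) = 432.90 × 0.5704 = 246.93 W/m².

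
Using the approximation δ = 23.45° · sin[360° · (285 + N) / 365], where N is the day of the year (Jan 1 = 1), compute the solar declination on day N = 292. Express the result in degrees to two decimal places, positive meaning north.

-11.40°

360 × (285 + 292) / 365 = 569.096°; sin(569.096°) = -0.4863.
δ = 23.45 × -0.4863 = -11.404° ≈ -11.40°.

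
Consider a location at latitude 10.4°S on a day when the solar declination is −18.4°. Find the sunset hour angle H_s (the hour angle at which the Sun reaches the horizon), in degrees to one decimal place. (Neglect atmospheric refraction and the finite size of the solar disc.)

The sunset hour angle satisfies cos H_s = −tan φ tan δ = -0.0611, giving H_s = 93.50°.

93.5°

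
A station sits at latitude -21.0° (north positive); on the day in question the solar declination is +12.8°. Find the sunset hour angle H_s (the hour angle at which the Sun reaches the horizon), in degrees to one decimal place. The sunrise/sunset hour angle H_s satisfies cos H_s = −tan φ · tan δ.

The sunset hour angle satisfies cos H_s = −tan φ tan δ = 0.0872, giving H_s = 85.00°.

85.0°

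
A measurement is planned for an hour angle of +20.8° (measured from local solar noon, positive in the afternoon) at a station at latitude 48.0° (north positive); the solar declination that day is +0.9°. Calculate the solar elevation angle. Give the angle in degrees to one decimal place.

39.6°

cos θ_z = sin φ sin δ + cos φ cos δ cos H = (0.7431)(0.0157) + (0.6691)(0.9999)(0.9348) = 0.6371.
θ_z = arccos(0.6371) = 50.42°, so the elevation is 90° − 50.42° = 39.58°.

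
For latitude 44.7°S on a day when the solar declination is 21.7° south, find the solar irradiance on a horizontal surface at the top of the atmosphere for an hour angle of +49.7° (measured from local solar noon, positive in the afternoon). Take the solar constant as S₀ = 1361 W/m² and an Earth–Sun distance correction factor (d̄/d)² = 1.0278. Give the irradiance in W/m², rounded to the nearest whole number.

961 W/m²

With φ = -44.7°, δ = -21.7°, H = 49.70°: sin φ sin δ = 0.2601, cos φ cos δ cos H = 0.4272, so cos θ_z = 0.6873.
Top-of-atmosphere irradiance = S₀ (d̄/d)² cos θ_z = 1361 × 1.0278 × 0.6873 = 961.42 W/m².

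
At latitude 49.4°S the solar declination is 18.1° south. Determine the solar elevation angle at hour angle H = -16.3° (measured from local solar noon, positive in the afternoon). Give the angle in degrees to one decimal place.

With φ = -49.4°, δ = -18.1°, H = -16.30°: sin φ sin δ = 0.2359, cos φ cos δ cos H = 0.5937, so cos θ_z = 0.8296.
θ_z = arccos(0.8296) = 33.94°, so the elevation is 90° − 33.94° = 56.06°.

56.1°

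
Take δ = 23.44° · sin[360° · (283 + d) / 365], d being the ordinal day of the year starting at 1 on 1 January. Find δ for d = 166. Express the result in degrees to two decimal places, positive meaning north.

360 × (283 + 166) / 365 = 442.849°; sin(442.849°) = 0.9922.
δ = 23.44 × 0.9922 = 23.257° ≈ +23.26°.

+23.26°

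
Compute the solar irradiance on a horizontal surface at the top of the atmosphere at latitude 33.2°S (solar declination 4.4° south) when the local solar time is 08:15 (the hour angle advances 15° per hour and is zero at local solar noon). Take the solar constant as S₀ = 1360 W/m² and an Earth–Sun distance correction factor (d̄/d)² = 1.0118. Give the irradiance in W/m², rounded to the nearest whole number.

Hour angle H = 15° × (8.25 − 12) = -56.25°.
cos θ_z = sin φ sin δ + cos φ cos δ cos H = (-0.5476)(-0.0767) + (0.8368)(0.9971)(0.5556) = 0.5056.
Top-of-atmosphere irradiance = S₀ (d̄/d)² cos θ_z = 1360 × 1.0118 × 0.5056 = 695.73 W/m².

696 W/m²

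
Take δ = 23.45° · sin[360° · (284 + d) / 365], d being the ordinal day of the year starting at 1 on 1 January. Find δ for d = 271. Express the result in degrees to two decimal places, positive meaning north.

-3.02°

360 × (284 + 271) / 365 = 547.397°; sin(547.397°) = -0.1287.
δ = 23.45 × -0.1287 = -3.018° ≈ -3.02°.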